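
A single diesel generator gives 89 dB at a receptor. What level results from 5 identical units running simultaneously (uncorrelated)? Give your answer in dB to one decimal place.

96.0 dB

With 5 equal, uncorrelated contributions the intensity is 5× that of one unit, giving a rise of 10·log₁₀ 5.
L_total = 89 + 10·log₁₀(5) = 89 + 6.990 = 95.99 dB.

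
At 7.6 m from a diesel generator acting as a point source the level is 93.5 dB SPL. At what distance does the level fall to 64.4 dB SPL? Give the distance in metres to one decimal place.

216.7 m

The 29.1 dB drop corresponds to a distance ratio of 10^(29.1/20) for a point source.
r₂ = 7.6·10^((93.5−64.4)/20) = 7.6·10^(29.1/20) = 216.68 m.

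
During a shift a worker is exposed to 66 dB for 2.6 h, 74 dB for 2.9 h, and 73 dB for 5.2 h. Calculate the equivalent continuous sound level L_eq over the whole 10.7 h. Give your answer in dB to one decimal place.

72.4 dB

L_eq = 10·log₁₀[(1/T)·Σ tᵢ·10^(Lᵢ/10)] with T = 10.7 h.
Σ tᵢ·10^(Lᵢ/10) = 2.6·10^(66/10) + 2.9·10^(74/10) + 5.2·10^(73/10) = 1.869e+08.
L_eq = 10·log₁₀(1.869e+08/10.7) = 72.42 dB.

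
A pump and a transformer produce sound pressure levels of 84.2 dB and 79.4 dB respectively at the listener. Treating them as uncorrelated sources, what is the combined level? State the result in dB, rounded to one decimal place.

For uncorrelated sources the intensities add, so convert each level to linear form, sum, and take 10·log₁₀ of the total.
Σ 10^(L/10) = 10^(84.2/10) + 10^(79.4/10) = 3.501e+08.
L_total = 10·log₁₀(3.501e+08) = 85.44 dB.

85.4 dB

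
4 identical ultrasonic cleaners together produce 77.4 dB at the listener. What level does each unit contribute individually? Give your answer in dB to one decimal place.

71.4 dB

4 equal contributions raise the level by 10·log₁₀ 4 = 6.021 dB, so each unit alone gives 77.4 − 6.021.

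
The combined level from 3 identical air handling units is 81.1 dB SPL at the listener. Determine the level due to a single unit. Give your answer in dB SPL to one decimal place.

76.3 dB SPL

3 equal contributions raise the level by 10·log₁₀ 3 = 4.771 dB, so each unit alone gives 81.1 − 4.771.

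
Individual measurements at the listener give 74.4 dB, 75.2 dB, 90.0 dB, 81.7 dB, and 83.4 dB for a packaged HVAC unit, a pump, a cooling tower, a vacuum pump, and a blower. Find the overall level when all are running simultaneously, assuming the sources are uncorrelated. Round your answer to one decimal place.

91.5 dB

For uncorrelated sources the intensities add, so convert each level to linear form, sum, and take 10·log₁₀ of the total.
Σ 10^(L/10) = 10^(74.4/10) + 10^(75.2/10) + 10^(90.0/10) + 10^(81.7/10) + 10^(83.4/10) = 1.427e+09.
L_total = 10·log₁₀(1.427e+09) = 91.55 dB.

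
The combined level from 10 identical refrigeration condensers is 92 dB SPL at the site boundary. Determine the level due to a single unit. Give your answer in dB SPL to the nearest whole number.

82 dB SPL

Dividing the total intensity by 10 lowers the level by 10·log₁₀ 10 = 10.000 dB: L₁ = 92 − 10.000.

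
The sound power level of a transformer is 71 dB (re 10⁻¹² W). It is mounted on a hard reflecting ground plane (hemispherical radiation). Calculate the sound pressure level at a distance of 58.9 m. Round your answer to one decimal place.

The power spreads over a hemisphere of area 2π·r², so L_p = L_w − 10·log₁₀(2π·r²).
2π·r² = 2.18e+04 m², 10·log₁₀ of that is 43.384 dB.
L_p = 71 − 43.384 = 27.62 dB.

27.6 dB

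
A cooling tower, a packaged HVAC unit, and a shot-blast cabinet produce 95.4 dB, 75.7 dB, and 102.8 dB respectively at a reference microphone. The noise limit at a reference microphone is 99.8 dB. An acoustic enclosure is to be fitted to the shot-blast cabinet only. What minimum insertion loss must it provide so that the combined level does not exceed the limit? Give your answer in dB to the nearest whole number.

5 dB

Fixed contribution from the other sources: Σ 10^(L/10) = 10^(95.4/10) + 10^(75.7/10) = 3.505e+09 (95.45 dB).
The limit corresponds to 10^(99.8/10) = 9.550e+09; subtracting the fixed part leaves 6.045e+09 for the shot-blast cabinet, i.e. 97.81 dB.
Required insertion loss = 102.8 − 97.81 = 4.99 dB.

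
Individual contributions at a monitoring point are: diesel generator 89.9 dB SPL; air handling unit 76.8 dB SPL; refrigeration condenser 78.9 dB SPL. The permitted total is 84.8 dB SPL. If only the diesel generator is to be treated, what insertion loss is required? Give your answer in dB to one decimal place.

Everything except the diesel generator sums to 10^(76.8/10) + 10^(78.9/10) = 1.255e+08 in linear terms, 80.99 dB SPL.
The limit corresponds to 10^(84.8/10) = 3.020e+08; subtracting the fixed part leaves 1.765e+08 for the diesel generator, i.e. 82.47 dB SPL.
Required insertion loss = 89.9 − 82.47 = 7.43 dB.

7.4 dB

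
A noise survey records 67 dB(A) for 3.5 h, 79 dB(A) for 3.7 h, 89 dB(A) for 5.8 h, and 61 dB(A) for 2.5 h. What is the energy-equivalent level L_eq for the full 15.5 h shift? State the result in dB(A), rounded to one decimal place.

The energy average is taken in the linear domain: L_eq = 10·log₁₀[(Σ tᵢ·10^(Lᵢ/10))/T], T = 15.5 h.
Σ tᵢ·10^(Lᵢ/10) = 3.5·10^(67/10) + 3.7·10^(79/10) + 5.8·10^(89/10) + 2.5·10^(61/10) = 4.922e+09.
L_eq = 10·log₁₀(4.922e+09/15.5) = 85.02 dB(A).

85.0 dB(A)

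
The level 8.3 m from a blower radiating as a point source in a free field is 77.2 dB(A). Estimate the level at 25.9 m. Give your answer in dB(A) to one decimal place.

67.3 dB(A)

For a point source, L₂ = L₁ − 20·log₁₀(r₂/r₁).
L₂ = 77.2 − 20·log₁₀(25.9/8.3) = 77.2 − 9.884 = 67.32 dB(A).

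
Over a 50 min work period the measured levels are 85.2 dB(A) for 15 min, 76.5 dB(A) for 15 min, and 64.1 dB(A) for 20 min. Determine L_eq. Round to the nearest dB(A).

81 dB(A)

L_eq = 10·log₁₀[(1/T)·Σ tᵢ·10^(Lᵢ/10)] with T = 50 min.
Σ tᵢ·10^(Lᵢ/10) = 15·10^(85.2/10) + 15·10^(76.5/10) + 20·10^(64.1/10) = 5.688e+09.
L_eq = 10·log₁₀(5.688e+09/50) = 80.56 dB(A).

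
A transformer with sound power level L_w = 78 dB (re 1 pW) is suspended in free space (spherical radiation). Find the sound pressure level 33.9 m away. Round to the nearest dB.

Free-field spherical radiation: L_p = L_w − 10·log₁₀(4π·r²), r = 33.9 m.
4π·r² = 1.444e+04 m², 10·log₁₀ of that is 41.596 dB.
L_p = 78 − 41.596 = 36.40 dB.

36 dB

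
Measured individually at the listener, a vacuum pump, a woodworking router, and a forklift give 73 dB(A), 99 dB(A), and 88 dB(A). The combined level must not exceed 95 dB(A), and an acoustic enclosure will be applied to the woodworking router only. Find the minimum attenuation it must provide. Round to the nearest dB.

Everything except the woodworking router sums to 10^(73/10) + 10^(88/10) = 6.509e+08 in linear terms, 88.14 dB(A).
The limit corresponds to 10^(95/10) = 3.162e+09; subtracting the fixed part leaves 2.511e+09 for the woodworking router, i.e. 94.00 dB(A).
So the woodworking router must be reduced from 99 to 94.00 dB(A): IL = 5.00 dB.

5 dB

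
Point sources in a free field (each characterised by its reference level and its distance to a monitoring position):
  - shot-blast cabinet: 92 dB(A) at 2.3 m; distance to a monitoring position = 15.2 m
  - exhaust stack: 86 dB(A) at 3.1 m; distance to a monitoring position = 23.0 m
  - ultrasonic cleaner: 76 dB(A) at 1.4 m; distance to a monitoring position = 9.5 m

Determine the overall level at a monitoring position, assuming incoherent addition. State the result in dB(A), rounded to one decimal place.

Apply inverse-square spreading to bring every level to the receiver, then sum 10^(L/10).
shot-blast cabinet: 92 − 20·log₁₀(15.2/2.3) = 92 − 16.40 = 75.60 dB(A).
exhaust stack: 86 − 20·log₁₀(23.0/3.1) = 86 − 17.41 = 68.59 dB(A).
ultrasonic cleaner: 76 − 20·log₁₀(9.5/1.4) = 76 − 16.63 = 59.37 dB(A).
Σ 10^(L/10) = 4.439e+07 → L_total = 10·log₁₀(4.439e+07) = 76.47 dB(A).

76.5 dB(A)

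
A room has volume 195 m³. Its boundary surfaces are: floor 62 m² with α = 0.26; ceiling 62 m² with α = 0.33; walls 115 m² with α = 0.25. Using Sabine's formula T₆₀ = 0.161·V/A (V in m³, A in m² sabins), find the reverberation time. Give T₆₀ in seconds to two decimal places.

0.48 s

Total absorption A = 62·0.26 + 62·0.33 + 115·0.25 = 65.33 m² sabins.
T₆₀ = 0.161·V/A = 0.161·195/65.33 = 0.481 s.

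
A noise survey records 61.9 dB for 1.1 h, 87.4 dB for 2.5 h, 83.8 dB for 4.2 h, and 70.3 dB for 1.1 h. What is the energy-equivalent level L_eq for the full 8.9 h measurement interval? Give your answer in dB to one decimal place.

Weight each interval's intensity by its duration and average over T = 8.9 h:
Σ tᵢ·10^(Lᵢ/10) = 1.1·10^(61.9/10) + 2.5·10^(87.4/10) + 4.2·10^(83.8/10) + 1.1·10^(70.3/10) = 2.395e+09.
L_eq = 10·log₁₀(2.395e+09/8.9) = 84.30 dB.

84.3 dB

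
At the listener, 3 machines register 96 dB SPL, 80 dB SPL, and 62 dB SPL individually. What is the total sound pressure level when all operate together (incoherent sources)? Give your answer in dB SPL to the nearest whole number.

Incoherent sources combine by intensity addition: L_total = 10·log₁₀(Σ 10^(L_i/10)).
Σ 10^(L/10) = 10^(96/10) + 10^(80/10) + 10^(62/10) = 4.083e+09.
L_total = 10·log₁₀(4.083e+09) = 96.11 dB SPL.

96 dB SPL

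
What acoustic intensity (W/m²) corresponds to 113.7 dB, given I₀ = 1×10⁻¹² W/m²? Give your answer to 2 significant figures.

0.23 W/m²

L = 10·log₁₀(I/I₀) ⇒ I = I₀·10^(L/10) = 10⁻¹² × 10^11.37.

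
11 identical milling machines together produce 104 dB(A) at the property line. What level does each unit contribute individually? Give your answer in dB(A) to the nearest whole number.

94 dB(A)

Dividing the total intensity by 11 lowers the level by 10·log₁₀ 11 = 10.414 dB: L₁ = 104 − 10.414.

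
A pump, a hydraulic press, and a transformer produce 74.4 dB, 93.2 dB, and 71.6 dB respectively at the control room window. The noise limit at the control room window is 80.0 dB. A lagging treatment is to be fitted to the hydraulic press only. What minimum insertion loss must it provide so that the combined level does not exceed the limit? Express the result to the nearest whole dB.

The untreated sources together contribute 10^(74.4/10) + 10^(71.6/10) = 4.200e+07, i.e. 76.23 dB.
The limit corresponds to 10^(80.0/10) = 1.000e+08; subtracting the fixed part leaves 5.800e+07 for the hydraulic press, i.e. 77.63 dB.
So the hydraulic press must be reduced from 93.2 to 77.63 dB: IL = 15.57 dB.

16 dB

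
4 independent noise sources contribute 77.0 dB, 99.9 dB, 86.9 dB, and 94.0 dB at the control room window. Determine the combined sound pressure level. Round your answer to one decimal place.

Incoherent sources combine by intensity addition: L_total = 10·log₁₀(Σ 10^(L_i/10)).
Σ 10^(L/10) = 10^(77.0/10) + 10^(99.9/10) + 10^(86.9/10) + 10^(94.0/10) = 1.282e+10.
L_total = 10·log₁₀(1.282e+10) = 101.08 dB.

101.1 dB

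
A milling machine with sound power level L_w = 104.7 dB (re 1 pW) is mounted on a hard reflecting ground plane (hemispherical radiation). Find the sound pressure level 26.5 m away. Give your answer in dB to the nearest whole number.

68 dB

Free-field hemispherical radiation: L_p = L_w − 10·log₁₀(2π·r²), r = 26.5 m.
2π·r² = 4412 m², 10·log₁₀ of that is 36.447 dB.
L_p = 104.7 − 36.447 = 68.25 dB.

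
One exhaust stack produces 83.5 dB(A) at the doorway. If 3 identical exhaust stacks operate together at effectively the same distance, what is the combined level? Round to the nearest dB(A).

88 dB(A)

L_total = L₁ + 10·log₁₀ N for N identical incoherent sources.
L_total = 83.5 + 10·log₁₀(3) = 83.5 + 4.771 = 88.27 dB(A).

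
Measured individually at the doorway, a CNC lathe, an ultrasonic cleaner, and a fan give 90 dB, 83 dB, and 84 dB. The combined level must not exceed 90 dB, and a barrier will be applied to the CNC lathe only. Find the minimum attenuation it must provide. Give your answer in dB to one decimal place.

2.6 dB

Fixed contribution from the other sources: Σ 10^(L/10) = 10^(83/10) + 10^(84/10) = 4.507e+08 (86.54 dB).
The limit corresponds to 10^(90/10) = 1.000e+09; subtracting the fixed part leaves 5.493e+08 for the CNC lathe, i.e. 87.40 dB.
Required insertion loss = 90 − 87.40 = 2.60 dB.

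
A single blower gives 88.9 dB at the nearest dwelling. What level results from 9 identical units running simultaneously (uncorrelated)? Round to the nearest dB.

With 9 equal, uncorrelated contributions the intensity is 9× that of one unit, giving a rise of 10·log₁₀ 9.
L_total = 88.9 + 10·log₁₀(9) = 88.9 + 9.542 = 98.44 dB.

98 dB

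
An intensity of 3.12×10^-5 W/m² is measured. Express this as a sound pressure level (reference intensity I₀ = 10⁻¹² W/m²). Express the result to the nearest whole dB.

Dividing by I₀ shifts the exponent by 12: I/I₀ = 3.12×10^7.
L = 10·(0.4942 + 7) = 74.94 dB.

75 dB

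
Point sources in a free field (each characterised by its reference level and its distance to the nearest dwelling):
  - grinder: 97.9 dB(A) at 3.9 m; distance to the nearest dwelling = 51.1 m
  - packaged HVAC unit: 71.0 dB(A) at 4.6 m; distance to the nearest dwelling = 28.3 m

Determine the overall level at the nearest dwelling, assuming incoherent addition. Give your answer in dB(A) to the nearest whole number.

76 dB(A)

Apply inverse-square spreading to bring every level to the receiver, then sum 10^(L/10).
grinder: 97.9 − 20·log₁₀(51.1/3.9) = 97.9 − 22.35 = 75.55 dB(A).
packaged HVAC unit: 71.0 − 20·log₁₀(28.3/4.6) = 71.0 − 15.78 = 55.22 dB(A).
Σ 10^(L/10) = 3.625e+07 → L_total = 10·log₁₀(3.625e+07) = 75.59 dB(A).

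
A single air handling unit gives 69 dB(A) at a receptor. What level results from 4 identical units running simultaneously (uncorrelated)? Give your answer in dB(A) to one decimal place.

75.0 dB(A)

L_total = L₁ + 10·log₁₀ N for N identical incoherent sources.
L_total = 69 + 10·log₁₀(4) = 69 + 6.021 = 75.02 dB(A).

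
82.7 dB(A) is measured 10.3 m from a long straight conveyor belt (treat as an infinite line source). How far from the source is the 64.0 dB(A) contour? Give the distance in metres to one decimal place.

The 18.7 dB drop corresponds to a distance ratio of 10^(18.7/10) for a line source.
r₂ = 10.3·10^((82.7−64.0)/10) = 10.3·10^(18.7/10) = 763.55 m.

763.5 m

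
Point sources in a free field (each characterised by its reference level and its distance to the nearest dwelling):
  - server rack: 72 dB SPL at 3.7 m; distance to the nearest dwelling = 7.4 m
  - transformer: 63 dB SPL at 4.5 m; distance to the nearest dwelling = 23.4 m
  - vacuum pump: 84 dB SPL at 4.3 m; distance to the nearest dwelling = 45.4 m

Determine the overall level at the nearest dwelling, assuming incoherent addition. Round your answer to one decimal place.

First find each source's level at the receiver (point-source: −20·log₁₀(r/r_ref)), then combine on an intensity basis.
server rack: 72 − 20·log₁₀(7.4/3.7) = 72 − 6.02 = 65.98 dB SPL.
transformer: 63 − 20·log₁₀(23.4/4.5) = 63 − 14.32 = 48.68 dB SPL.
vacuum pump: 84 − 20·log₁₀(45.4/4.3) = 84 − 20.47 = 63.53 dB SPL.
Σ 10^(L/10) = 6.289e+06 → L_total = 10·log₁₀(6.289e+06) = 67.99 dB SPL.

68.0 dB SPL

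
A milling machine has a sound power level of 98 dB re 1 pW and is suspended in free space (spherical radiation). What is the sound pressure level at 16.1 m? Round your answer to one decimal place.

The power spreads over a sphere of area 4π·r², so L_p = L_w − 10·log₁₀(4π·r²).
4π·r² = 3257 m², 10·log₁₀ of that is 35.129 dB.
L_p = 98 − 35.129 = 62.87 dB.

62.9 dB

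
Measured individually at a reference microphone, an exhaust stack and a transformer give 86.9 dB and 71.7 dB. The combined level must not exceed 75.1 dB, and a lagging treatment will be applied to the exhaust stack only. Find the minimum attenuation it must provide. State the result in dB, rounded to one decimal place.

Fixed contribution from the other source: Σ 10^(L/10) = 10^(71.7/10) = 1.479e+07 (71.70 dB).
The limit corresponds to 10^(75.1/10) = 3.236e+07; subtracting the fixed part leaves 1.757e+07 for the exhaust stack, i.e. 72.45 dB.
Required insertion loss = 86.9 − 72.45 = 14.45 dB.

14.5 dB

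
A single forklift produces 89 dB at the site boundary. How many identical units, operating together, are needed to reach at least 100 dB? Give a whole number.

The shortfall is 100 − 89 = 11.0 dB, and N units add 10·log₁₀ N, so need 10·log₁₀ N ≥ 11.0.
N ≥ 10^(11.0/10) = 12.589, so N = 13.

13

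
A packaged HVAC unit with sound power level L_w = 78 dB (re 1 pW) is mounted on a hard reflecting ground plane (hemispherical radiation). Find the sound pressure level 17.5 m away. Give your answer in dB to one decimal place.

The power spreads over a hemisphere of area 2π·r², so L_p = L_w − 10·log₁₀(2π·r²).
2π·r² = 1924 m², 10·log₁₀ of that is 32.843 dB.
L_p = 78 − 32.843 = 45.16 dB.

45.2 dB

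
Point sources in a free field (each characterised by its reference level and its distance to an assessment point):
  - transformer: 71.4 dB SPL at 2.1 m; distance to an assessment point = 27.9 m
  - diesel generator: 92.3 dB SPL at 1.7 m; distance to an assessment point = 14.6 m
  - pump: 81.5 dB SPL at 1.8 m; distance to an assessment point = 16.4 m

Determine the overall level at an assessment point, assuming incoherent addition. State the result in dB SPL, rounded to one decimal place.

First find each source's level at the receiver (point-source: −20·log₁₀(r/r_ref)), then combine on an intensity basis.
transformer: 71.4 − 20·log₁₀(27.9/2.1) = 71.4 − 22.47 = 48.93 dB SPL.
diesel generator: 92.3 − 20·log₁₀(14.6/1.7) = 92.3 − 18.68 = 73.62 dB SPL.
pump: 81.5 − 20·log₁₀(16.4/1.8) = 81.5 − 19.19 = 62.31 dB SPL.
Σ 10^(L/10) = 2.480e+07 → L_total = 10·log₁₀(2.480e+07) = 73.95 dB SPL.

73.9 dB SPL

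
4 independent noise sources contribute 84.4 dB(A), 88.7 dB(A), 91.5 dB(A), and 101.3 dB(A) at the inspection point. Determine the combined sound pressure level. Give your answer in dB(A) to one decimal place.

For uncorrelated sources the intensities add, so convert each level to linear form, sum, and take 10·log₁₀ of the total.
Σ 10^(L/10) = 10^(84.4/10) + 10^(88.7/10) + 10^(91.5/10) + 10^(101.3/10) = 1.592e+10.
L_total = 10·log₁₀(1.592e+10) = 102.02 dB(A).

102.0 dB(A)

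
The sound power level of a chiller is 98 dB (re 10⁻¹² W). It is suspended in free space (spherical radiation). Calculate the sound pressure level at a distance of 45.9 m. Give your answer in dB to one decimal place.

53.8 dB

The power spreads over a sphere of area 4π·r², so L_p = L_w − 10·log₁₀(4π·r²).
4π·r² = 2.647e+04 m², 10·log₁₀ of that is 44.228 dB.
L_p = 98 − 44.228 = 53.77 dB.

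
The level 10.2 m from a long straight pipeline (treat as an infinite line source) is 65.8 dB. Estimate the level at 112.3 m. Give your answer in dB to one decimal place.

Cylindrical spreading from a line source gives a 10·log₁₀(r₂/r₁) drop.
L₂ = 65.8 − 10·log₁₀(112.3/10.2) = 65.8 − 10.418 = 55.38 dB.

55.4 dB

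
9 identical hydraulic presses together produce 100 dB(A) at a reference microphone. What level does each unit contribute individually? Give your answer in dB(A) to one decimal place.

Dividing the total intensity by 9 lowers the level by 10·log₁₀ 9 = 9.542 dB: L₁ = 100 − 9.542.

90.5 dB(A)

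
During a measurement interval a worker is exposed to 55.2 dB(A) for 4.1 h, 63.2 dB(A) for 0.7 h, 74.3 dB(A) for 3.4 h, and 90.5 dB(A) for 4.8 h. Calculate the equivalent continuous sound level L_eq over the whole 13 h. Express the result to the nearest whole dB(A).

86 dB(A)

Weight each interval's intensity by its duration and average over T = 13 h:
Σ tᵢ·10^(Lᵢ/10) = 4.1·10^(55.2/10) + 0.7·10^(63.2/10) + 3.4·10^(74.3/10) + 4.8·10^(90.5/10) = 5.480e+09.
L_eq = 10·log₁₀(5.480e+09/13) = 86.25 dB(A).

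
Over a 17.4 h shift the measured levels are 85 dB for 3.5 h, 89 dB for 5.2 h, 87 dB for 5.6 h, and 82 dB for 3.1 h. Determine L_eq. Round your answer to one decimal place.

Weight each interval's intensity by its duration and average over T = 17.4 h:
Σ tᵢ·10^(Lᵢ/10) = 3.5·10^(85/10) + 5.2·10^(89/10) + 5.6·10^(87/10) + 3.1·10^(82/10) = 8.535e+09.
L_eq = 10·log₁₀(8.535e+09/17.4) = 86.91 dB.

86.9 dB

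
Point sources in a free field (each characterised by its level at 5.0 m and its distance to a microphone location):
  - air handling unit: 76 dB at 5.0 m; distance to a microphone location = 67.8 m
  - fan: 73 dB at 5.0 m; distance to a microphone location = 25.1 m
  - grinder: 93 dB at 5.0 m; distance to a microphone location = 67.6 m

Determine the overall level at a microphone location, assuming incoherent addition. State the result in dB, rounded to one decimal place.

70.8 dB

Propagate each source to the receiver with L = L_ref − 20·log₁₀(r/r_ref), then add intensities.
air handling unit: 76 − 20·log₁₀(67.8/5.0) = 76 − 22.65 = 53.35 dB.
fan: 73 − 20·log₁₀(25.1/5.0) = 73 − 14.01 = 58.99 dB.
grinder: 93 − 20·log₁₀(67.6/5.0) = 93 − 22.62 = 70.38 dB.
Σ 10^(L/10) = 1.192e+07 → L_total = 10·log₁₀(1.192e+07) = 70.76 dB.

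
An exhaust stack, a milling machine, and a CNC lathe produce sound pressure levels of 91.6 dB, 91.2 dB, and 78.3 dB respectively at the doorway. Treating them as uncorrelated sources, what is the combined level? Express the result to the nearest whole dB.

For uncorrelated sources the intensities add, so convert each level to linear form, sum, and take 10·log₁₀ of the total.
Σ 10^(L/10) = 10^(91.6/10) + 10^(91.2/10) + 10^(78.3/10) = 2.831e+09.
L_total = 10·log₁₀(2.831e+09) = 94.52 dB.

95 dB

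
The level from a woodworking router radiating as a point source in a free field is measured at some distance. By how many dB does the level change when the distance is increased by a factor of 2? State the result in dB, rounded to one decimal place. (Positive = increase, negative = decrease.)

With spherical spreading the level changes by −20·log₁₀(r₂/r₁).
ΔL = −20·log₁₀(2) = -6.02 dB.

-6.0 dB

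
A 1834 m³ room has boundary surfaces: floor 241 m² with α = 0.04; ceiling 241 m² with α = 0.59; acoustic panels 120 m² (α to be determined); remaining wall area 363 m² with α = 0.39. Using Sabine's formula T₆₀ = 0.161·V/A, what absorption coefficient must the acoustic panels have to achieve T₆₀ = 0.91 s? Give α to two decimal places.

A = 0.161·V/T₆₀ = 0.161·1834/0.91 = 324.48 m² sabins.
Absorption from the other surfaces = 241·0.04 + 241·0.59 + 363·0.39 = 293.40 m², so the acoustic panels must supply 31.08 m² over 120 m².
α = 31.08/120 = 0.259.

0.26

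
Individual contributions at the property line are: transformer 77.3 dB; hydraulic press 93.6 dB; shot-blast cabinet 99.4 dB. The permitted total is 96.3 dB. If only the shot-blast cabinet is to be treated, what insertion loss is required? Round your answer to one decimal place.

6.6 dB

Fixed contribution from the other sources: Σ 10^(L/10) = 10^(77.3/10) + 10^(93.6/10) = 2.345e+09 (93.70 dB).
The limit corresponds to 10^(96.3/10) = 4.266e+09; subtracting the fixed part leaves 1.921e+09 for the shot-blast cabinet, i.e. 92.84 dB.
Required insertion loss = 99.4 − 92.84 = 6.56 dB.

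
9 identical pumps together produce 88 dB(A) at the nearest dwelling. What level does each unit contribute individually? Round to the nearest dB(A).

9 equal contributions raise the level by 10·log₁₀ 9 = 9.542 dB, so each unit alone gives 88 − 9.542.

78 dB(A)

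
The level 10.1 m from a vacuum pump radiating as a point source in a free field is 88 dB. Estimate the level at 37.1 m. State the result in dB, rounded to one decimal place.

76.7 dB

Point-source attenuation: ΔL = 20·log₁₀(r₂/r₁) = 20·log₁₀(37.1/10.1) = 11.301 dB.
L₂ = 88 − 20·log₁₀(37.1/10.1) = 88 − 11.301 = 76.70 dB.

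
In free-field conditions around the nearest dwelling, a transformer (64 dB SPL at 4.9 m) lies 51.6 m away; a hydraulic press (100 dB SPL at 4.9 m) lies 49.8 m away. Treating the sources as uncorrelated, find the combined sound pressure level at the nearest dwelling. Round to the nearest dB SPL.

Apply inverse-square spreading to bring every level to the receiver, then sum 10^(L/10).
transformer: 64 − 20·log₁₀(51.6/4.9) = 64 − 20.45 = 43.55 dB SPL.
hydraulic press: 100 − 20·log₁₀(49.8/4.9) = 100 − 20.14 = 79.86 dB SPL.
Σ 10^(L/10) = 9.684e+07 → L_total = 10·log₁₀(9.684e+07) = 79.86 dB SPL.

80 dB SPL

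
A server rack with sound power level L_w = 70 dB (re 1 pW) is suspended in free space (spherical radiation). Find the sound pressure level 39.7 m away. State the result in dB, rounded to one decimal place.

The power spreads over a sphere of area 4π·r², so L_p = L_w − 10·log₁₀(4π·r²).
4π·r² = 1.981e+04 m², 10·log₁₀ of that is 42.968 dB.
L_p = 70 − 42.968 = 27.03 dB.

27.0 dB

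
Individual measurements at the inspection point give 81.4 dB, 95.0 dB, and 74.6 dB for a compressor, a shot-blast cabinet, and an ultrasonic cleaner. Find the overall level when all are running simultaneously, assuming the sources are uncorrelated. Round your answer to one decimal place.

For uncorrelated sources the intensities add, so convert each level to linear form, sum, and take 10·log₁₀ of the total.
Σ 10^(L/10) = 10^(81.4/10) + 10^(95.0/10) + 10^(74.6/10) = 3.329e+09.
L_total = 10·log₁₀(3.329e+09) = 95.22 dB.

95.2 dB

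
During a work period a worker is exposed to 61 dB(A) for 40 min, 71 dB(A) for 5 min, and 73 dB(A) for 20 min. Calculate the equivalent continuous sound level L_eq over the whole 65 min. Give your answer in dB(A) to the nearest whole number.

69 dB(A)

L_eq = 10·log₁₀[(1/T)·Σ tᵢ·10^(Lᵢ/10)] with T = 65 min.
Σ tᵢ·10^(Lᵢ/10) = 40·10^(61/10) + 5·10^(71/10) + 20·10^(73/10) = 5.124e+08.
L_eq = 10·log₁₀(5.124e+08/65) = 68.97 dB(A).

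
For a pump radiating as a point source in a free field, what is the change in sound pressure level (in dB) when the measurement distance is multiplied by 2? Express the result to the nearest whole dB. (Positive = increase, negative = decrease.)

Point-source spreading: ΔL = −20·log₁₀(r₂/r₁).
ΔL = −20·log₁₀(2) = -6.02 dB.

-6 dB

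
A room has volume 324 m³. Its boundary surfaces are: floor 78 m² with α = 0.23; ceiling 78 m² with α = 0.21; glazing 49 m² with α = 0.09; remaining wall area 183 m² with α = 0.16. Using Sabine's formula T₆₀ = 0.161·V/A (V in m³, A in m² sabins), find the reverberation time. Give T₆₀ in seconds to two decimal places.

A = Σ Sᵢαᵢ = 78·0.23 + 78·0.21 + 49·0.09 + 183·0.16 = 68.01 m².
T₆₀ = 0.161 × 324 / 68.01 = 0.767 s.

0.77 s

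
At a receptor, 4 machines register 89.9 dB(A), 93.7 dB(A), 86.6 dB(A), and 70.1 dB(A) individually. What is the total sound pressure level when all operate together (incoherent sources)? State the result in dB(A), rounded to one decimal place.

For uncorrelated sources the intensities add, so convert each level to linear form, sum, and take 10·log₁₀ of the total.
Σ 10^(L/10) = 10^(89.9/10) + 10^(93.7/10) + 10^(86.6/10) + 10^(70.1/10) = 3.789e+09.
L_total = 10·log₁₀(3.789e+09) = 95.79 dB(A).

95.8 dB(A)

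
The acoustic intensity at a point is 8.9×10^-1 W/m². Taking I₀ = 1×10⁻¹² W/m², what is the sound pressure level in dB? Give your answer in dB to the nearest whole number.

119 dB

L = 10·log₁₀(I/I₀) = 10·log₁₀(8.9×10^-1/10⁻¹²) = 10·log₁₀(8.9×10^11).
L = 10·(0.9494 + 11) = 119.49 dB.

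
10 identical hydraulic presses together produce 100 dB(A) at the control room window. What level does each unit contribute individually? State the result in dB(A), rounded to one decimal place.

For N identical incoherent sources L_total = L₁ + 10·log₁₀ N, so L₁ = 100 − 10·log₁₀(10) = 100 − 10.000.

90.0 dB(A)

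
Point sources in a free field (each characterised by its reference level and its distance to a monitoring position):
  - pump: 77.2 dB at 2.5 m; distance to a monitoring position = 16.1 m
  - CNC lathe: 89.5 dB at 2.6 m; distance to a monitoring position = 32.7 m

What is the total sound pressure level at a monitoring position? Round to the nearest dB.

68 dB

Propagate each source to the receiver with L = L_ref − 20·log₁₀(r/r_ref), then add intensities.
pump: 77.2 − 20·log₁₀(16.1/2.5) = 77.2 − 16.18 = 61.02 dB.
CNC lathe: 89.5 − 20·log₁₀(32.7/2.6) = 89.5 − 21.99 = 67.51 dB.
Σ 10^(L/10) = 6.900e+06 → L_total = 10·log₁₀(6.900e+06) = 68.39 dB.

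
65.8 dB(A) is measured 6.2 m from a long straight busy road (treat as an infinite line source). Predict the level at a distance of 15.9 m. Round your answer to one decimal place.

61.7 dB(A)

Line-source attenuation: ΔL = 10·log₁₀(r₂/r₁) = 10·log₁₀(15.9/6.2) = 4.090 dB.
L₂ = 65.8 − 10·log₁₀(15.9/6.2) = 65.8 − 4.090 = 61.71 dB(A).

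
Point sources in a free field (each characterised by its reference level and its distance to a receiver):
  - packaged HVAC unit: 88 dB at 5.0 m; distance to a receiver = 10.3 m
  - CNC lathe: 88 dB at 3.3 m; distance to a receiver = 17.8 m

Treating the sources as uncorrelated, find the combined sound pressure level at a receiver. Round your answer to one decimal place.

82.3 dB

First find each source's level at the receiver (point-source: −20·log₁₀(r/r_ref)), then combine on an intensity basis.
packaged HVAC unit: 88 − 20·log₁₀(10.3/5.0) = 88 − 6.28 = 81.72 dB.
CNC lathe: 88 − 20·log₁₀(17.8/3.3) = 88 − 14.64 = 73.36 dB.
Σ 10^(L/10) = 1.704e+08 → L_total = 10·log₁₀(1.704e+08) = 82.31 dB.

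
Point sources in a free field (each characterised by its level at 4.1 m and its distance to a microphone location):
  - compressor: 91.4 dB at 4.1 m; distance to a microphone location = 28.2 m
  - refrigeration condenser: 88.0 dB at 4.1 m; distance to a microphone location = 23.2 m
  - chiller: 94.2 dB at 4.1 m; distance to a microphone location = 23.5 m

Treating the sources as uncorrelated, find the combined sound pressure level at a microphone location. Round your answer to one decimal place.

81.1 dB

First find each source's level at the receiver (point-source: −20·log₁₀(r/r_ref)), then combine on an intensity basis.
compressor: 91.4 − 20·log₁₀(28.2/4.1) = 91.4 − 16.75 = 74.65 dB.
refrigeration condenser: 88.0 − 20·log₁₀(23.2/4.1) = 88.0 − 15.05 = 72.95 dB.
chiller: 94.2 − 20·log₁₀(23.5/4.1) = 94.2 − 15.17 = 79.03 dB.
Σ 10^(L/10) = 1.289e+08 → L_total = 10·log₁₀(1.289e+08) = 81.10 dB.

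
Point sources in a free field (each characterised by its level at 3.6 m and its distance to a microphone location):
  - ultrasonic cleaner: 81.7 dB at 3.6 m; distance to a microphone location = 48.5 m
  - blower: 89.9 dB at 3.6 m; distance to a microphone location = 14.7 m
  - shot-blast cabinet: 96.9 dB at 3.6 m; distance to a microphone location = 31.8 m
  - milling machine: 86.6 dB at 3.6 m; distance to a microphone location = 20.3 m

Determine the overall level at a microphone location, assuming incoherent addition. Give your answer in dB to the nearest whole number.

81 dB

Propagate each source to the receiver with L = L_ref − 20·log₁₀(r/r_ref), then add intensities.
ultrasonic cleaner: 81.7 − 20·log₁₀(48.5/3.6) = 81.7 − 22.59 = 59.11 dB.
blower: 89.9 − 20·log₁₀(14.7/3.6) = 89.9 − 12.22 = 77.68 dB.
shot-blast cabinet: 96.9 − 20·log₁₀(31.8/3.6) = 96.9 − 18.92 = 77.98 dB.
milling machine: 86.6 − 20·log₁₀(20.3/3.6) = 86.6 − 15.02 = 71.58 dB.
Σ 10^(L/10) = 1.366e+08 → L_total = 10·log₁₀(1.366e+08) = 81.35 dB.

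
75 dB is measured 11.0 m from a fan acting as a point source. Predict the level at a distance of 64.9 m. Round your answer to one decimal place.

59.6 dB

Spherical spreading from a point source gives a 20·log₁₀(r₂/r₁) drop.
L₂ = 75 − 20·log₁₀(64.9/11.0) = 75 − 15.417 = 59.58 dB.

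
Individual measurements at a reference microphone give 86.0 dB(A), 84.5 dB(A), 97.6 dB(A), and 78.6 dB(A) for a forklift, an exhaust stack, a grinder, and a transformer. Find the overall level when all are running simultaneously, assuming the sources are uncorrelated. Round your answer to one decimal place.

Incoherent sources combine by intensity addition: L_total = 10·log₁₀(Σ 10^(L_i/10)).
Σ 10^(L/10) = 10^(86.0/10) + 10^(84.5/10) + 10^(97.6/10) + 10^(78.6/10) = 6.507e+09.
L_total = 10·log₁₀(6.507e+09) = 98.13 dB(A).

98.1 dB(A)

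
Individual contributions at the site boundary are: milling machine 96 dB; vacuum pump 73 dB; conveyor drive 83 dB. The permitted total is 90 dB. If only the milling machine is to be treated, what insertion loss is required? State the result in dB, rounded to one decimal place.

The untreated sources together contribute 10^(73/10) + 10^(83/10) = 2.195e+08, i.e. 83.41 dB.
To meet 90 dB overall, the treated milling machine may contribute at most 10^(90/10) − 2.195e+08 = 7.805e+08, i.e. 88.92 dB.
Required insertion loss = 96 − 88.92 = 7.08 dB.

7.1 dB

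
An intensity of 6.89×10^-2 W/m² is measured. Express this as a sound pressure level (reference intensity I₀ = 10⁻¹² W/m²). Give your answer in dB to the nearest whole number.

I/I₀ = 6.89×10^-2/10⁻¹² = 6.89×10^10, and L = 10·log₁₀(I/I₀).
L = 10·(0.8382 + 10) = 108.38 dB.

108 dB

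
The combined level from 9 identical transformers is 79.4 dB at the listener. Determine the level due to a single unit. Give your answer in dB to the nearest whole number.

70 dB

For N identical incoherent sources L_total = L₁ + 10·log₁₀ N, so L₁ = 79.4 − 10·log₁₀(9) = 79.4 − 9.542.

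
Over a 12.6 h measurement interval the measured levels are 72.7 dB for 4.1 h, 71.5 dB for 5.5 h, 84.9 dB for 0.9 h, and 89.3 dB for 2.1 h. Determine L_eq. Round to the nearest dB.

The energy average is taken in the linear domain: L_eq = 10·log₁₀[(Σ tᵢ·10^(Lᵢ/10))/T], T = 12.6 h.
Σ tᵢ·10^(Lᵢ/10) = 4.1·10^(72.7/10) + 5.5·10^(71.5/10) + 0.9·10^(84.9/10) + 2.1·10^(89.3/10) = 2.220e+09.
L_eq = 10·log₁₀(2.220e+09/12.6) = 82.46 dB.

82 dB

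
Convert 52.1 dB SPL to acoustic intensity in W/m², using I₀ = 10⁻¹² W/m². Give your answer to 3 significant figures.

I/I₀ = 10^(52.1/10) = 1.622e+05, so I = 1.622e+05 × 10⁻¹² W/m².

1.62e-07 W/m²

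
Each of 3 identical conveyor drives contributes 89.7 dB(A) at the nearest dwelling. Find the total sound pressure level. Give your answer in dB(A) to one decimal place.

94.5 dB(A)

L_total = L₁ + 10·log₁₀ N for N identical incoherent sources.
L_total = 89.7 + 10·log₁₀(3) = 89.7 + 4.771 = 94.47 dB(A).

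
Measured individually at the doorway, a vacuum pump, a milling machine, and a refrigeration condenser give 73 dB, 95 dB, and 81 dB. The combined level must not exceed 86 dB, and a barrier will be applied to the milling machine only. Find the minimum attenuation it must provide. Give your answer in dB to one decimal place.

11.0 dB

Everything except the milling machine sums to 10^(73/10) + 10^(81/10) = 1.458e+08 in linear terms, 81.64 dB.
The limit corresponds to 10^(86/10) = 3.981e+08; subtracting the fixed part leaves 2.523e+08 for the milling machine, i.e. 84.02 dB.
Required insertion loss = 95 − 84.02 = 10.98 dB.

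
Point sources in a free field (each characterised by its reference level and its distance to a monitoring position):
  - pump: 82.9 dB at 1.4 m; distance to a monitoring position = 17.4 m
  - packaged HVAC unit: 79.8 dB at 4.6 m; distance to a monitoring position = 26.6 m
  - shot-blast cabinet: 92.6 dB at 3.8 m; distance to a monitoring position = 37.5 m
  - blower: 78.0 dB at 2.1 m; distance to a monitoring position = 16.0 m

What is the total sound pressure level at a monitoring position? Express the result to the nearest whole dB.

74 dB

Propagate each source to the receiver with L = L_ref − 20·log₁₀(r/r_ref), then add intensities.
pump: 82.9 − 20·log₁₀(17.4/1.4) = 82.9 − 21.89 = 61.01 dB.
packaged HVAC unit: 79.8 − 20·log₁₀(26.6/4.6) = 79.8 − 15.24 = 64.56 dB.
shot-blast cabinet: 92.6 − 20·log₁₀(37.5/3.8) = 92.6 − 19.88 = 72.72 dB.
blower: 78.0 − 20·log₁₀(16.0/2.1) = 78.0 − 17.64 = 60.36 dB.
Σ 10^(L/10) = 2.389e+07 → L_total = 10·log₁₀(2.389e+07) = 73.78 dB.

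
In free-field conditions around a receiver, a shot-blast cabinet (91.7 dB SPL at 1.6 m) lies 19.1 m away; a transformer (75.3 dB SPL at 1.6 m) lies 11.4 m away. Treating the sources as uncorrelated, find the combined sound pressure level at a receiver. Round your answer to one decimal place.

70.4 dB SPL

Apply inverse-square spreading to bring every level to the receiver, then sum 10^(L/10).
shot-blast cabinet: 91.7 − 20·log₁₀(19.1/1.6) = 91.7 − 21.54 = 70.16 dB SPL.
transformer: 75.3 − 20·log₁₀(11.4/1.6) = 75.3 − 17.06 = 58.24 dB SPL.
Σ 10^(L/10) = 1.105e+07 → L_total = 10·log₁₀(1.105e+07) = 70.43 dB SPL.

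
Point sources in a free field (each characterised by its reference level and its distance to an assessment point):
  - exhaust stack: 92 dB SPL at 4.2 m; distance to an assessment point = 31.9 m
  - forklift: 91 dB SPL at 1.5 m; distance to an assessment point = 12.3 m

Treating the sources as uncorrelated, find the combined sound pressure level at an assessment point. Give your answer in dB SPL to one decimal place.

76.6 dB SPL

First find each source's level at the receiver (point-source: −20·log₁₀(r/r_ref)), then combine on an intensity basis.
exhaust stack: 92 − 20·log₁₀(31.9/4.2) = 92 − 17.61 = 74.39 dB SPL.
forklift: 91 − 20·log₁₀(12.3/1.5) = 91 − 18.28 = 72.72 dB SPL.
Σ 10^(L/10) = 4.620e+07 → L_total = 10·log₁₀(4.620e+07) = 76.65 dB SPL.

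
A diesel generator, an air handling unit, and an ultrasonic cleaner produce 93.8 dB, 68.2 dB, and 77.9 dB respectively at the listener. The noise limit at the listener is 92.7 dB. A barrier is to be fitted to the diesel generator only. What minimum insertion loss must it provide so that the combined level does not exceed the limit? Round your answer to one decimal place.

Fixed contribution from the other sources: Σ 10^(L/10) = 10^(68.2/10) + 10^(77.9/10) = 6.827e+07 (78.34 dB).
To meet 92.7 dB overall, the treated diesel generator may contribute at most 10^(92.7/10) − 6.827e+07 = 1.794e+09, i.e. 92.54 dB.
So the diesel generator must be reduced from 93.8 to 92.54 dB: IL = 1.26 dB.

1.3 dB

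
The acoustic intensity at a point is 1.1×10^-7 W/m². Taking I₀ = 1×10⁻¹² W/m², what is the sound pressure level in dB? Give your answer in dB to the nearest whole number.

Dividing by I₀ shifts the exponent by 12: I/I₀ = 1.1×10^5.
L = 10·(0.0414 + 5) = 50.41 dB.

50 dB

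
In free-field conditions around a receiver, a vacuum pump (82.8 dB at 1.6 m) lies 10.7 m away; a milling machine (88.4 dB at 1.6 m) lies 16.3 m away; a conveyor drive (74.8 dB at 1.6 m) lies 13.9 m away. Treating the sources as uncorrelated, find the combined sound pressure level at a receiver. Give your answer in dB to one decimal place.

Apply inverse-square spreading to bring every level to the receiver, then sum 10^(L/10).
vacuum pump: 82.8 − 20·log₁₀(10.7/1.6) = 82.8 − 16.51 = 66.29 dB.
milling machine: 88.4 − 20·log₁₀(16.3/1.6) = 88.4 − 20.16 = 68.24 dB.
conveyor drive: 74.8 − 20·log₁₀(13.9/1.6) = 74.8 − 18.78 = 56.02 dB.
Σ 10^(L/10) = 1.133e+07 → L_total = 10·log₁₀(1.133e+07) = 70.54 dB.

70.5 dB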